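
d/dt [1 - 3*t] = -3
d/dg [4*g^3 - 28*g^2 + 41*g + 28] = 12*g^2 - 56*g + 41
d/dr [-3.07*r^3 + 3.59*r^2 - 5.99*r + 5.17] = -9.21*r^2 + 7.18*r - 5.99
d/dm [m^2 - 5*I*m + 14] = 2*m - 5*I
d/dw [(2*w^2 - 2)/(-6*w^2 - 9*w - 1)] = 2*(-9*w^2 - 14*w - 9)/(36*w^4 + 108*w^3 + 93*w^2 + 18*w + 1)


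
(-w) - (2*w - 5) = 5 - 3*w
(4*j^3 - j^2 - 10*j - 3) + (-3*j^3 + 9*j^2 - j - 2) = j^3 + 8*j^2 - 11*j - 5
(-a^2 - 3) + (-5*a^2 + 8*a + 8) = -6*a^2 + 8*a + 5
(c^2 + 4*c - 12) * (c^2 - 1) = c^4 + 4*c^3 - 13*c^2 - 4*c + 12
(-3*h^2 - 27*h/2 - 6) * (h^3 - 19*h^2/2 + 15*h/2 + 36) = -3*h^5 + 15*h^4 + 399*h^3/4 - 609*h^2/4 - 531*h - 216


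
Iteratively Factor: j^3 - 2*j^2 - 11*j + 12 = (j + 3)*(j^2 - 5*j + 4) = (j - 4)*(j + 3)*(j - 1)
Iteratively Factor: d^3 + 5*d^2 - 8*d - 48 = (d + 4)*(d^2 + d - 12) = (d + 4)^2*(d - 3)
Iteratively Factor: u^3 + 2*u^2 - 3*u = (u + 3)*(u^2 - u) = (u - 1)*(u + 3)*(u)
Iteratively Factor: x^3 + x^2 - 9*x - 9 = (x - 3)*(x^2 + 4*x + 3) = (x - 3)*(x + 1)*(x + 3)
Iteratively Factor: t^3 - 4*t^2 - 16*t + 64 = (t + 4)*(t^2 - 8*t + 16) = (t - 4)*(t + 4)*(t - 4)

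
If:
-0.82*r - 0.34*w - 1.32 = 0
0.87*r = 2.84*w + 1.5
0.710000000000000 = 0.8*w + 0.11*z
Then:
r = -1.23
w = -0.91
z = 13.05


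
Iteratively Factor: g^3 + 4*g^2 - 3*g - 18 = (g + 3)*(g^2 + g - 6) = (g + 3)^2*(g - 2)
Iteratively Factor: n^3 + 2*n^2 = (n + 2)*(n^2) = n*(n + 2)*(n)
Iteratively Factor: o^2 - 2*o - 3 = (o - 3)*(o + 1)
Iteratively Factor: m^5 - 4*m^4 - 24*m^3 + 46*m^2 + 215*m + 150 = (m + 1)*(m^4 - 5*m^3 - 19*m^2 + 65*m + 150) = (m + 1)*(m + 2)*(m^3 - 7*m^2 - 5*m + 75) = (m - 5)*(m + 1)*(m + 2)*(m^2 - 2*m - 15) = (m - 5)*(m + 1)*(m + 2)*(m + 3)*(m - 5)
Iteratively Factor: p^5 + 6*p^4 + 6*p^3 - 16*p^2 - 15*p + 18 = (p - 1)*(p^4 + 7*p^3 + 13*p^2 - 3*p - 18) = (p - 1)*(p + 3)*(p^3 + 4*p^2 + p - 6) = (p - 1)*(p + 2)*(p + 3)*(p^2 + 2*p - 3) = (p - 1)^2*(p + 2)*(p + 3)*(p + 3)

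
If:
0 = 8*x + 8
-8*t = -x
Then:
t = -1/8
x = -1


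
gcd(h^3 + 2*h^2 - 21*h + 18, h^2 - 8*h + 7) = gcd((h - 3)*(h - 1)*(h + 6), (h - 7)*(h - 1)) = h - 1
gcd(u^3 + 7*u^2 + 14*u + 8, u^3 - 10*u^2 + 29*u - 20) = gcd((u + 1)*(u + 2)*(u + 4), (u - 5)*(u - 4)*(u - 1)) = 1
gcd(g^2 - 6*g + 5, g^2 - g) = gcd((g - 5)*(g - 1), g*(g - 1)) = g - 1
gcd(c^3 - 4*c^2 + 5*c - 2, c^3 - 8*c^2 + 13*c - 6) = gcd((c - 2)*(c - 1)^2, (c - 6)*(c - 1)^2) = c^2 - 2*c + 1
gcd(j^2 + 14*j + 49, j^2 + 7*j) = j + 7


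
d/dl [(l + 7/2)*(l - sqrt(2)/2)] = 2*l - sqrt(2)/2 + 7/2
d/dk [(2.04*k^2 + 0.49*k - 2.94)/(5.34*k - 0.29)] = (10.8936*k^2 - 1.1832*k + 15.5575)/(28.5156*k^2 - 3.0972*k + 0.0841)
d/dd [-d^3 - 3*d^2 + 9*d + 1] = -3*d^2 - 6*d + 9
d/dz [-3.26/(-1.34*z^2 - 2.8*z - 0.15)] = (-8.7368*z - 9.128)/(1.34*z^2 + 2.8*z + 0.15)^2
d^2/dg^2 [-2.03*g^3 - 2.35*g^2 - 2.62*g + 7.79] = -12.18*g - 4.7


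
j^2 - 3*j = j*(j - 3)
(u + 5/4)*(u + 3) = u^2 + 17*u/4 + 15/4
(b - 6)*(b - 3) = b^2 - 9*b + 18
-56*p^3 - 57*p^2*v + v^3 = (-8*p + v)*(p + v)*(7*p + v)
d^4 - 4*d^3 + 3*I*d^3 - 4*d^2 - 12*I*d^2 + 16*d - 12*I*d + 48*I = (d - 4)*(d - 2)*(d + 2)*(d + 3*I)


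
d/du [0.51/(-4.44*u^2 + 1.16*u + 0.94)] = (4.5288*u - 0.5916)/(-4.44*u^2 + 1.16*u + 0.94)^2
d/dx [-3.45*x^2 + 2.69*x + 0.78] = 2.69 - 6.9*x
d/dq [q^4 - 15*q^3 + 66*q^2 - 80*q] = 4*q^3 - 45*q^2 + 132*q - 80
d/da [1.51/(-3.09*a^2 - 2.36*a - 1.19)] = (9.3318*a + 3.5636)/(3.09*a^2 + 2.36*a + 1.19)^2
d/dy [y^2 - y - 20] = 2*y - 1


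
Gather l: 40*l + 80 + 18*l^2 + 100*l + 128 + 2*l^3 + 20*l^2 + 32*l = 2*l^3 + 38*l^2 + 172*l + 208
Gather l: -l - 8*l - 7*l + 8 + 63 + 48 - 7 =112 - 16*l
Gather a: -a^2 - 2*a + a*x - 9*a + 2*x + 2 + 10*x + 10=-a^2 + a*(x - 11) + 12*x + 12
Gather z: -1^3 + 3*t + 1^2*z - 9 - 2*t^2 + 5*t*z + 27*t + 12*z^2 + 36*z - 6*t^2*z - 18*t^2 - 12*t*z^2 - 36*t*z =-20*t^2 + 30*t + z^2*(12 - 12*t) + z*(-6*t^2 - 31*t + 37) - 10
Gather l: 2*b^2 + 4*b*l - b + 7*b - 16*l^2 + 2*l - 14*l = 2*b^2 + 6*b - 16*l^2 + l*(4*b - 12)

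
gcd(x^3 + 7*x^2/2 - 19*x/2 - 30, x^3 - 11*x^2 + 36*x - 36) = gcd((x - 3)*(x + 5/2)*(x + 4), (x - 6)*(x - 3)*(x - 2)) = x - 3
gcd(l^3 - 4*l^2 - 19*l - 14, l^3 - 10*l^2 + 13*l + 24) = l + 1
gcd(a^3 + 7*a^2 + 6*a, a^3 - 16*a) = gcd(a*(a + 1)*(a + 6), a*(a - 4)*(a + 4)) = a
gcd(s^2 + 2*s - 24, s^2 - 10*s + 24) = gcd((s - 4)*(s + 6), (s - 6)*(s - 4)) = s - 4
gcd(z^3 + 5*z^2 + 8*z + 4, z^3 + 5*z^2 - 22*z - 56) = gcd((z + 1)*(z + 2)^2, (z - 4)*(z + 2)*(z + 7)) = z + 2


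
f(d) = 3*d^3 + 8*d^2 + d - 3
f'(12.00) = 1489.00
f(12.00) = 6345.00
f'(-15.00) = 1786.00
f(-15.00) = -8343.00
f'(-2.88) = 29.57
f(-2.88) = -11.19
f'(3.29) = 151.06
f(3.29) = 193.72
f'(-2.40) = 14.44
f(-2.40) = -0.79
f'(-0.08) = -0.22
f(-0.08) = -3.03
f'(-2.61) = 20.55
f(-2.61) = -4.45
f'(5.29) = 337.50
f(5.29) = 670.27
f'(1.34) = 38.60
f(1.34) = 19.92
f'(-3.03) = 35.15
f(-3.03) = -16.04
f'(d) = 9*d^2 + 16*d + 1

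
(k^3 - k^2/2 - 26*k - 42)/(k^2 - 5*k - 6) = (k^2 + 11*k/2 + 7)/(k + 1)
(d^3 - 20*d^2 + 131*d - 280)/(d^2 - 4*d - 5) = (d^2 - 15*d + 56)/(d + 1)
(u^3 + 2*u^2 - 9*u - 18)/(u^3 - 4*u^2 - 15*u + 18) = (u^2 - u - 6)/(u^2 - 7*u + 6)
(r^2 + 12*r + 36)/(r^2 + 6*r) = (r + 6)/r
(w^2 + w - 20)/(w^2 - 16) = (w + 5)/(w + 4)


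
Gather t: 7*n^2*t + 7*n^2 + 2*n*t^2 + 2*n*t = 7*n^2 + 2*n*t^2 + t*(7*n^2 + 2*n)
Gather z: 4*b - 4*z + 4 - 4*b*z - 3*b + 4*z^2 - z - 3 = b + 4*z^2 + z*(-4*b - 5) + 1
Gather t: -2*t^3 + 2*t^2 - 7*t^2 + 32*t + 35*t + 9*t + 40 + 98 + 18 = -2*t^3 - 5*t^2 + 76*t + 156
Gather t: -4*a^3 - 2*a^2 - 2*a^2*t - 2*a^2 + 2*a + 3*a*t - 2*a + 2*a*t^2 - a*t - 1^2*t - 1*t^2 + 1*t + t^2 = -4*a^3 - 4*a^2 + 2*a*t^2 + t*(-2*a^2 + 2*a)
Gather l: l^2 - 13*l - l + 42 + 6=l^2 - 14*l + 48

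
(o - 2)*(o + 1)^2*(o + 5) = o^4 + 5*o^3 - 3*o^2 - 17*o - 10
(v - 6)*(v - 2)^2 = v^3 - 10*v^2 + 28*v - 24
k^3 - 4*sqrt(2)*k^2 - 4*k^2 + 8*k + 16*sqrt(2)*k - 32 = (k - 4)*(k - 2*sqrt(2))^2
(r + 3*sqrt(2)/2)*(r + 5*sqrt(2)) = r^2 + 13*sqrt(2)*r/2 + 15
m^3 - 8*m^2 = m^2*(m - 8)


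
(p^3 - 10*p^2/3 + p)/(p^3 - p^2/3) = (p - 3)/p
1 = 1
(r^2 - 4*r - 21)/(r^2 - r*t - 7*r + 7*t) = (r + 3)/(r - t)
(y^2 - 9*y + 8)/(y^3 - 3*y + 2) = (y - 8)/(y^2 + y - 2)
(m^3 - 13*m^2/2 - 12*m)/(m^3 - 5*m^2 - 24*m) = (m + 3/2)/(m + 3)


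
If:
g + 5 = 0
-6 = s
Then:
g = -5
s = -6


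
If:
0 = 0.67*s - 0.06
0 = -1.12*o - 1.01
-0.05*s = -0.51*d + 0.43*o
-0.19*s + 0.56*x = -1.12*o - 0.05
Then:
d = -0.75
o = -0.90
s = 0.09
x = 1.74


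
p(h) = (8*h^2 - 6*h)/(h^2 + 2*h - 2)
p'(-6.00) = 2.06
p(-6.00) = 14.73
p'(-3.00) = 306.00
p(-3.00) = 90.00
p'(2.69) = 0.76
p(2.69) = 3.93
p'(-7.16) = 1.12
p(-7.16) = 12.97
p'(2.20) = 0.92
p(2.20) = 3.52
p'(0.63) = 4.86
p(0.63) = 1.76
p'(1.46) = 1.31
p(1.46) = 2.72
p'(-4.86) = 4.85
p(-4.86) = 18.33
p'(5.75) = 0.31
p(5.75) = 5.40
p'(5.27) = 0.34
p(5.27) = 5.25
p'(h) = (-2*h - 2)*(8*h^2 - 6*h)/(h^2 + 2*h - 2)^2 + (16*h - 6)/(h^2 + 2*h - 2) = 2*(11*h^2 - 16*h + 6)/(h^4 + 4*h^3 - 8*h + 4)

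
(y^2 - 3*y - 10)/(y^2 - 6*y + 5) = (y + 2)/(y - 1)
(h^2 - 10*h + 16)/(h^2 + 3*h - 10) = (h - 8)/(h + 5)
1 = 1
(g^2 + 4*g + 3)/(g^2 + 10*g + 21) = (g + 1)/(g + 7)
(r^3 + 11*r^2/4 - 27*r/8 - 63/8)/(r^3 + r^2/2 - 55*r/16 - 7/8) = 2*(2*r^2 + 9*r + 9)/(4*r^2 + 9*r + 2)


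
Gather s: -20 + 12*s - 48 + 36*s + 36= 48*s - 32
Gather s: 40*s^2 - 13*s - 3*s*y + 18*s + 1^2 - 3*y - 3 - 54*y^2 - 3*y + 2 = 40*s^2 + s*(5 - 3*y) - 54*y^2 - 6*y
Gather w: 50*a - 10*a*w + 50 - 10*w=50*a + w*(-10*a - 10) + 50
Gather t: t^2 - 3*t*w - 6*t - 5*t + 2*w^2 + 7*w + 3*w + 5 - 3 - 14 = t^2 + t*(-3*w - 11) + 2*w^2 + 10*w - 12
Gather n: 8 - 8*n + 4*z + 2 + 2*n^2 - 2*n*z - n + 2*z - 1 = 2*n^2 + n*(-2*z - 9) + 6*z + 9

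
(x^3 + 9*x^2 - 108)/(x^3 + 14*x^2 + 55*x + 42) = (x^2 + 3*x - 18)/(x^2 + 8*x + 7)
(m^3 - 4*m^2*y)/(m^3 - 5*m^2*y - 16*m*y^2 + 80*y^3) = -m^2/(-m^2 + m*y + 20*y^2)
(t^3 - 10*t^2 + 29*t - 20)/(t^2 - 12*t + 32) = (t^2 - 6*t + 5)/(t - 8)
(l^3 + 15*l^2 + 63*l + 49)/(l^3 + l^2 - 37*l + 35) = (l^2 + 8*l + 7)/(l^2 - 6*l + 5)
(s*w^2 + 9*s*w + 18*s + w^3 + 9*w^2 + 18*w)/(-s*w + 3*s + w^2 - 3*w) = (-s*w^2 - 9*s*w - 18*s - w^3 - 9*w^2 - 18*w)/(s*w - 3*s - w^2 + 3*w)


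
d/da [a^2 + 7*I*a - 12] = 2*a + 7*I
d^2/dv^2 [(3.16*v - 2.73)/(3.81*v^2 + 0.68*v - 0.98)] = ((16.505 - 72.2376*v)*(3.81*v^2 + 0.68*v - 0.98) + (3.16*v - 2.73)*(7.62*v + 0.68)*(15.24*v + 1.36))/(3.81*v^2 + 0.68*v - 0.98)^3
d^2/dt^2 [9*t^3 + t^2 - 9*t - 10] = 54*t + 2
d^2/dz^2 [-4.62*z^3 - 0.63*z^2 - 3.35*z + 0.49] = -27.72*z - 1.26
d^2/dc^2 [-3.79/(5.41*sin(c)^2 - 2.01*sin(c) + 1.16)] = (443.704396*sin(c)^4 - 123.638517*sin(c)^3 - 745.382711*sin(c)^2 + 256.113798*sin(c) + 16.94509)/(5.41*sin(c)^2 - 2.01*sin(c) + 1.16)^3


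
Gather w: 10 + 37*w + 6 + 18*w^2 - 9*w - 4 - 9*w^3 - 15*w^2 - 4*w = -9*w^3 + 3*w^2 + 24*w + 12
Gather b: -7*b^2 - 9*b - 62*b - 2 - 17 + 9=-7*b^2 - 71*b - 10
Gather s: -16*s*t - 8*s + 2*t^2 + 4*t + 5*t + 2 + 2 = s*(-16*t - 8) + 2*t^2 + 9*t + 4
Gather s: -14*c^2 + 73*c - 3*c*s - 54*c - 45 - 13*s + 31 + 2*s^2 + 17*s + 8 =-14*c^2 + 19*c + 2*s^2 + s*(4 - 3*c) - 6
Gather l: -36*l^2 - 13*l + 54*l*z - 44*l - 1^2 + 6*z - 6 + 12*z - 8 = -36*l^2 + l*(54*z - 57) + 18*z - 15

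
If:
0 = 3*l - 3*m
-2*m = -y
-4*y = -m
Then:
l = 0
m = 0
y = 0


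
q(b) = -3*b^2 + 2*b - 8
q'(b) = 2 - 6*b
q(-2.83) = -37.69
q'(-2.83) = 18.98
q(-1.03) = -13.24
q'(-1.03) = 8.18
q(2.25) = -18.69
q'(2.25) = -11.50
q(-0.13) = -8.31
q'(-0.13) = 2.78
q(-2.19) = -26.77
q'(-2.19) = 15.14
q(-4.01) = -64.26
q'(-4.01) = 26.06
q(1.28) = -10.36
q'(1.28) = -5.68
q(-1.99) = -23.86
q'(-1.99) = 13.94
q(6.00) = -104.00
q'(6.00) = -34.00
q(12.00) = -416.00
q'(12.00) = -70.00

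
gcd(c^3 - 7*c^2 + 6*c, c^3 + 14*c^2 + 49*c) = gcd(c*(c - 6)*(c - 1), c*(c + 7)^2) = c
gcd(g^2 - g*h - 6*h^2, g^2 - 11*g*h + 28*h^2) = 1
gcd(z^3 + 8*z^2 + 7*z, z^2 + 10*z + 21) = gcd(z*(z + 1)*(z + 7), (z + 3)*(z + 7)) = z + 7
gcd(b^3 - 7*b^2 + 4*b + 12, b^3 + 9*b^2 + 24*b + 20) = 1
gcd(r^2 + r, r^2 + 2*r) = r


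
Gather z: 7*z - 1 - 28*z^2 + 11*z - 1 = -28*z^2 + 18*z - 2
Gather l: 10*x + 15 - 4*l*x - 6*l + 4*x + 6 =l*(-4*x - 6) + 14*x + 21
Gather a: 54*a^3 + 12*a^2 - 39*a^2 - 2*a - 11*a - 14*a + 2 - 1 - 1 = 54*a^3 - 27*a^2 - 27*a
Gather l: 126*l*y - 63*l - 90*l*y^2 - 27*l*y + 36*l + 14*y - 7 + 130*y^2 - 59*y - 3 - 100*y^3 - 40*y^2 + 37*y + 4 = l*(-90*y^2 + 99*y - 27) - 100*y^3 + 90*y^2 - 8*y - 6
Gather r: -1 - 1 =-2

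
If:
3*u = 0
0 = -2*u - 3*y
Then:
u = 0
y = 0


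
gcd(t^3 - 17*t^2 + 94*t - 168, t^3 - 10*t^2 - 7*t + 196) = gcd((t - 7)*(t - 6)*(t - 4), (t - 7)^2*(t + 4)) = t - 7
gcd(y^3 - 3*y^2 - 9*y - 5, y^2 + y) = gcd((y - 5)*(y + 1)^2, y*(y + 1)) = y + 1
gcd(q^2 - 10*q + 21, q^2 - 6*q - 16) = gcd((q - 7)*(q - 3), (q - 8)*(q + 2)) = 1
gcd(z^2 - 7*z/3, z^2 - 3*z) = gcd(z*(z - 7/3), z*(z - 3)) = z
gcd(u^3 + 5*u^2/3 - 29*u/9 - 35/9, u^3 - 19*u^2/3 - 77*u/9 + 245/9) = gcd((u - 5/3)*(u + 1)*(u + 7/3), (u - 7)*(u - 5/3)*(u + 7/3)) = u^2 + 2*u/3 - 35/9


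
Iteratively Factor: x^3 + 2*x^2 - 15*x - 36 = (x - 4)*(x^2 + 6*x + 9) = (x - 4)*(x + 3)*(x + 3)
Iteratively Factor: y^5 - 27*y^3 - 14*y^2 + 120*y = (y + 3)*(y^4 - 3*y^3 - 18*y^2 + 40*y) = (y - 2)*(y + 3)*(y^3 - y^2 - 20*y) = y*(y - 2)*(y + 3)*(y^2 - y - 20) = y*(y - 5)*(y - 2)*(y + 3)*(y + 4)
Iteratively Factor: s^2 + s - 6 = (s + 3)*(s - 2)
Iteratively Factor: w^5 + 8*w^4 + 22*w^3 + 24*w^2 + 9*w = (w + 1)*(w^4 + 7*w^3 + 15*w^2 + 9*w) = (w + 1)*(w + 3)*(w^3 + 4*w^2 + 3*w) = w*(w + 1)*(w + 3)*(w^2 + 4*w + 3) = w*(w + 1)^2*(w + 3)*(w + 3)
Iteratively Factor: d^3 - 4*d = (d + 2)*(d^2 - 2*d) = (d - 2)*(d + 2)*(d)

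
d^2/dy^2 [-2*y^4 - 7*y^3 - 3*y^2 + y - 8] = -24*y^2 - 42*y - 6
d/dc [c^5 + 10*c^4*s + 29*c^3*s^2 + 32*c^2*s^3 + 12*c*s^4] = 5*c^4 + 40*c^3*s + 87*c^2*s^2 + 64*c*s^3 + 12*s^4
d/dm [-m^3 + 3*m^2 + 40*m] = -3*m^2 + 6*m + 40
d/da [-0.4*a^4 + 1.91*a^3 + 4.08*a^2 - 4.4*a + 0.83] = -1.6*a^3 + 5.73*a^2 + 8.16*a - 4.4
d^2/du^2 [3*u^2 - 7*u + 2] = 6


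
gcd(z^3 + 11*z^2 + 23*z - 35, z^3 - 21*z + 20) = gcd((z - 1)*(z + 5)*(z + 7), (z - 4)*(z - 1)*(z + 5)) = z^2 + 4*z - 5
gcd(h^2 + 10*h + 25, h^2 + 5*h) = h + 5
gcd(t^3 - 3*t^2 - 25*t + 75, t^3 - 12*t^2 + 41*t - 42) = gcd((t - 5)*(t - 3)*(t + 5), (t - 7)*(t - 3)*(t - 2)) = t - 3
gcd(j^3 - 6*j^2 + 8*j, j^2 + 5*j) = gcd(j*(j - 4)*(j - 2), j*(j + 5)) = j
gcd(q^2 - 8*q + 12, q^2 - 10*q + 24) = q - 6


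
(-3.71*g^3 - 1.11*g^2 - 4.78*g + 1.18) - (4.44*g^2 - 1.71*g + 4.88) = -3.71*g^3 - 5.55*g^2 - 3.07*g - 3.7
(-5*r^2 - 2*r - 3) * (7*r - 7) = -35*r^3 + 21*r^2 - 7*r + 21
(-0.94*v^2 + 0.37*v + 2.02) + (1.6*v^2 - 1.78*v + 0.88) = 0.66*v^2 - 1.41*v + 2.9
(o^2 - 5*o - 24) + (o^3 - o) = o^3 + o^2 - 6*o - 24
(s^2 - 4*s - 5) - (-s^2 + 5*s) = 2*s^2 - 9*s - 5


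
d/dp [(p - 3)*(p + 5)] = 2*p + 2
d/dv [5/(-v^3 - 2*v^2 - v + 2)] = 5*(3*v^2 + 4*v + 1)/(v^3 + 2*v^2 + v - 2)^2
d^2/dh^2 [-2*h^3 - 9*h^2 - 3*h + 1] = -12*h - 18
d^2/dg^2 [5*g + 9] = 0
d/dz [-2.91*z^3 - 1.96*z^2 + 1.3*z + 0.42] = -8.73*z^2 - 3.92*z + 1.3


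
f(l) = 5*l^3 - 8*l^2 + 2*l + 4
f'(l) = 15*l^2 - 16*l + 2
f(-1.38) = -27.14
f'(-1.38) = 52.65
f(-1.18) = -17.71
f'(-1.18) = 41.77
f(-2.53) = -133.24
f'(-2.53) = 138.49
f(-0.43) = 1.26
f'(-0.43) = 11.65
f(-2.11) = -82.81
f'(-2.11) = 102.54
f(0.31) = 4.00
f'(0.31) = -1.52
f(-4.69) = -697.16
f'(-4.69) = 406.98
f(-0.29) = 2.63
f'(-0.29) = 7.90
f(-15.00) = -18701.00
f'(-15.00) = 3617.00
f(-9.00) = -4307.00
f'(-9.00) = 1361.00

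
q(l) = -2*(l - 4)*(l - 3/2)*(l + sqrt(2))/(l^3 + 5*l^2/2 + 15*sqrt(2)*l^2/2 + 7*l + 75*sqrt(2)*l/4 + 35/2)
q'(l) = -2*(l - 4)*(l - 3/2)*(l + sqrt(2))*(-3*l^2 - 15*sqrt(2)*l - 5*l - 75*sqrt(2)/4 - 7)/(l^3 + 5*l^2/2 + 15*sqrt(2)*l^2/2 + 7*l + 75*sqrt(2)*l/4 + 35/2)^2 - 2*(l - 4)*(l - 3/2)/(l^3 + 5*l^2/2 + 15*sqrt(2)*l^2/2 + 7*l + 75*sqrt(2)*l/4 + 35/2) - 2*(l - 4)*(l + sqrt(2))/(l^3 + 5*l^2/2 + 15*sqrt(2)*l^2/2 + 7*l + 75*sqrt(2)*l/4 + 35/2) - 2*(l - 3/2)*(l + sqrt(2))/(l^3 + 5*l^2/2 + 15*sqrt(2)*l^2/2 + 7*l + 75*sqrt(2)*l/4 + 35/2) = 2*(-52*sqrt(2)*l^4 - 64*l^4 - 388*sqrt(2)*l^3 - 16*l^3 - 952*l^2 + 1163*sqrt(2)*l^2 - 40*sqrt(2)*l + 2980*l + 960 + 1106*sqrt(2))/(8*l^6 + 40*l^5 + 120*sqrt(2)*l^5 + 600*sqrt(2)*l^4 + 1062*l^4 + 1590*sqrt(2)*l^3 + 5060*l^3 + 4200*sqrt(2)*l^2 + 6717*l^2 + 1960*l + 5250*sqrt(2)*l + 2450)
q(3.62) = 0.02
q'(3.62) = -0.06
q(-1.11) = 1.65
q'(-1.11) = 7.18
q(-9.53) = 105.70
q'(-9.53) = -289.46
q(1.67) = 0.02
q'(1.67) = 0.11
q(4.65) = -0.04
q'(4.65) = -0.07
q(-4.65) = 7.74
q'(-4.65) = -0.46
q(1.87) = 0.04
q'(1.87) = 0.07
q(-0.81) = 8.50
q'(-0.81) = 85.22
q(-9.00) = 42.71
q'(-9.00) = -48.75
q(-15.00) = -9.35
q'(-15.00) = -1.49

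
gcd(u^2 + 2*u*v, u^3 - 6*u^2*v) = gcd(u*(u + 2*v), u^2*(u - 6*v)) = u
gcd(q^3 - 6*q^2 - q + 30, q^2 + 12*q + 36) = 1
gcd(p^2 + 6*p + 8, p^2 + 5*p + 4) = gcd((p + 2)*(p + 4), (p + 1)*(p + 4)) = p + 4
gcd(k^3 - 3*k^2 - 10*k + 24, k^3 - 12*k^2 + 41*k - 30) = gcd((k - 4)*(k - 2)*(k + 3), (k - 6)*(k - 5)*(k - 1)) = 1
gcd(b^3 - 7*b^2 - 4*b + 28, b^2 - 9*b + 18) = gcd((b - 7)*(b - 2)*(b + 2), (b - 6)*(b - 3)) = 1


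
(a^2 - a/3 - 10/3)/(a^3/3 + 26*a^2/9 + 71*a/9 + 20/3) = 3*(a - 2)/(a^2 + 7*a + 12)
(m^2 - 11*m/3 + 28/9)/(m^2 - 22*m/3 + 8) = (m - 7/3)/(m - 6)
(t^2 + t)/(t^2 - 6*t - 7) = t/(t - 7)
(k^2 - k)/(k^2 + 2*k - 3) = k/(k + 3)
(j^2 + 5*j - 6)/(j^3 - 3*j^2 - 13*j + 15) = (j + 6)/(j^2 - 2*j - 15)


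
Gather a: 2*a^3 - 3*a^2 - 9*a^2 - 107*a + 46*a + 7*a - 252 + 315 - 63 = 2*a^3 - 12*a^2 - 54*a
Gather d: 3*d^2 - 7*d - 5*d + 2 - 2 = 3*d^2 - 12*d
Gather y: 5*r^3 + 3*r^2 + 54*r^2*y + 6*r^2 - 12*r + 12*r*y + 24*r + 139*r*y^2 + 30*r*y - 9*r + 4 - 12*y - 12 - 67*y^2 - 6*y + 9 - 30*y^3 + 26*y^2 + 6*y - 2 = 5*r^3 + 9*r^2 + 3*r - 30*y^3 + y^2*(139*r - 41) + y*(54*r^2 + 42*r - 12) - 1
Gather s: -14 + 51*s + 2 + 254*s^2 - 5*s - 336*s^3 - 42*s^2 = -336*s^3 + 212*s^2 + 46*s - 12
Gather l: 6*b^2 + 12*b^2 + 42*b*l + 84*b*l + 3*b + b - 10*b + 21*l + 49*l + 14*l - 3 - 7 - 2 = 18*b^2 - 6*b + l*(126*b + 84) - 12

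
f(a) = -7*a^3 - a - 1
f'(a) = -21*a^2 - 1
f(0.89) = -6.82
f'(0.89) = -17.63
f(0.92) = -7.37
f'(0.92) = -18.77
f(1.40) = -21.61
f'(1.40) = -42.16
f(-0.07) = -0.93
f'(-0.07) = -1.10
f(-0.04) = -0.96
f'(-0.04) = -1.03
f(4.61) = -691.42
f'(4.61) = -447.29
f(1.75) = -40.27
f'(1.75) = -65.31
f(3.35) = -267.52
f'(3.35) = -236.67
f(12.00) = -12109.00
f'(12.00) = -3025.00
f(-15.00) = 23639.00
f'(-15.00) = -4726.00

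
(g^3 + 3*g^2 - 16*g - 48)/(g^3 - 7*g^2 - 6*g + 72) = (g + 4)/(g - 6)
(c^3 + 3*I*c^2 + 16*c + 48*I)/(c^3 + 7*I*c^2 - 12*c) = (c - 4*I)/c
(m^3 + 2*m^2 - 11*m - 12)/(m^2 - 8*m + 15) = (m^2 + 5*m + 4)/(m - 5)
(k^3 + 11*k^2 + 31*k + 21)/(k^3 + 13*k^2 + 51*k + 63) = (k + 1)/(k + 3)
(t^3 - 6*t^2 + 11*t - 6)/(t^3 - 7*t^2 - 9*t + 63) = (t^2 - 3*t + 2)/(t^2 - 4*t - 21)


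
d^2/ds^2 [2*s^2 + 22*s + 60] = 4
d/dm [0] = 0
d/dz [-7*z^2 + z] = 1 - 14*z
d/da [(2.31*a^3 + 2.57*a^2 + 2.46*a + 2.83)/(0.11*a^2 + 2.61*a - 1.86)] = (0.2541*a^4 + 12.0582*a^3 - 6.4527*a^2 - 10.183*a - 11.9619)/(0.0121*a^4 + 0.5742*a^3 + 6.4029*a^2 - 9.7092*a + 3.4596)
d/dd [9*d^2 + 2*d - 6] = 18*d + 2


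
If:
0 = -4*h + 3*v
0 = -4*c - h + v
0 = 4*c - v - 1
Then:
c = -1/12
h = -1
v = -4/3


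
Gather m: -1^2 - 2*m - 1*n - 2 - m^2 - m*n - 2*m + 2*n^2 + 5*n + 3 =-m^2 + m*(-n - 4) + 2*n^2 + 4*n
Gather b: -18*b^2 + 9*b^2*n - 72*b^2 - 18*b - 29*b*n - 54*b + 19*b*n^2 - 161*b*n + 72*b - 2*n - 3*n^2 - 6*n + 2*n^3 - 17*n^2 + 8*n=b^2*(9*n - 90) + b*(19*n^2 - 190*n) + 2*n^3 - 20*n^2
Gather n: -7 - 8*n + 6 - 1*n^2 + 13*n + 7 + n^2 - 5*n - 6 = 0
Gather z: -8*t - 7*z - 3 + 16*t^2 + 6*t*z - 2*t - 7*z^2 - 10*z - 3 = 16*t^2 - 10*t - 7*z^2 + z*(6*t - 17) - 6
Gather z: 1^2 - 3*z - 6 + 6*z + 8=3*z + 3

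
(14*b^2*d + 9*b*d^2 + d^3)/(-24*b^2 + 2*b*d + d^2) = d*(14*b^2 + 9*b*d + d^2)/(-24*b^2 + 2*b*d + d^2)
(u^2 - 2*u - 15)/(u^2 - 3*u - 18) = (u - 5)/(u - 6)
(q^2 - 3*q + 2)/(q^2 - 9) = (q^2 - 3*q + 2)/(q^2 - 9)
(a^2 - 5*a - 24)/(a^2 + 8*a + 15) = (a - 8)/(a + 5)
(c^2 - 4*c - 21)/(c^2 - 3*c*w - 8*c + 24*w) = (c^2 - 4*c - 21)/(c^2 - 3*c*w - 8*c + 24*w)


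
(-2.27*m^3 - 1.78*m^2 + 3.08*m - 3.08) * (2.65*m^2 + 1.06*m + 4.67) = -6.0155*m^5 - 7.1232*m^4 - 4.3257*m^3 - 13.2098*m^2 + 11.1188*m - 14.3836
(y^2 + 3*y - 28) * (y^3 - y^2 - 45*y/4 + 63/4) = y^5 + 2*y^4 - 169*y^3/4 + 10*y^2 + 1449*y/4 - 441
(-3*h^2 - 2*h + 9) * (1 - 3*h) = 9*h^3 + 3*h^2 - 29*h + 9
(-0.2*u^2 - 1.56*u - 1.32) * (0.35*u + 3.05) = -0.07*u^3 - 1.156*u^2 - 5.22*u - 4.026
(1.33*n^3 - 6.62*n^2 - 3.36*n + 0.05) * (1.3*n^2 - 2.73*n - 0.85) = 1.729*n^5 - 12.2369*n^4 + 12.5741*n^3 + 14.8648*n^2 + 2.7195*n - 0.0425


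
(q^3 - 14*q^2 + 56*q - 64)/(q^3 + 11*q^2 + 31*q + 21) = (q^3 - 14*q^2 + 56*q - 64)/(q^3 + 11*q^2 + 31*q + 21)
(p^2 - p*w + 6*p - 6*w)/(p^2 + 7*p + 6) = (p - w)/(p + 1)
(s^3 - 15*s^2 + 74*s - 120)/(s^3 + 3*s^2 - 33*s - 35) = (s^2 - 10*s + 24)/(s^2 + 8*s + 7)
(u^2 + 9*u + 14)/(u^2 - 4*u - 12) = (u + 7)/(u - 6)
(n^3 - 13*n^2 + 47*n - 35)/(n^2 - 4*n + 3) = (n^2 - 12*n + 35)/(n - 3)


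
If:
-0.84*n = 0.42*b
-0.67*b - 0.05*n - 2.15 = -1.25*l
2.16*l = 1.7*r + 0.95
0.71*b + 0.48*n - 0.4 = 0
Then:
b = 0.85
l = 2.16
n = -0.43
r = 2.18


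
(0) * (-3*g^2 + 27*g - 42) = 0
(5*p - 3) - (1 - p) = 6*p - 4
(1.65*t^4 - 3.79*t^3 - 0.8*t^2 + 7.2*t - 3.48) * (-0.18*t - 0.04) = -0.297*t^5 + 0.6162*t^4 + 0.2956*t^3 - 1.264*t^2 + 0.3384*t + 0.1392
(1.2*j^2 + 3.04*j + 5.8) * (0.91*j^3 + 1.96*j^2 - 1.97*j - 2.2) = 1.092*j^5 + 5.1184*j^4 + 8.8724*j^3 + 2.7392*j^2 - 18.114*j - 12.76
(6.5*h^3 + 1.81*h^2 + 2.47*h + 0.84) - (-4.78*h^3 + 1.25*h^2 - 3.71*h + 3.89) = 11.28*h^3 + 0.56*h^2 + 6.18*h - 3.05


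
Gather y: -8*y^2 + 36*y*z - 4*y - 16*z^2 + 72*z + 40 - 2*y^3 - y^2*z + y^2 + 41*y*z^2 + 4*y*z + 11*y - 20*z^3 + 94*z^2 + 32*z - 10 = -2*y^3 + y^2*(-z - 7) + y*(41*z^2 + 40*z + 7) - 20*z^3 + 78*z^2 + 104*z + 30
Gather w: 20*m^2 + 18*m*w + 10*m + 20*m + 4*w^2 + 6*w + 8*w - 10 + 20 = 20*m^2 + 30*m + 4*w^2 + w*(18*m + 14) + 10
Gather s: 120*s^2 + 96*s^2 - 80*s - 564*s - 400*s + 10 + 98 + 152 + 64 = 216*s^2 - 1044*s + 324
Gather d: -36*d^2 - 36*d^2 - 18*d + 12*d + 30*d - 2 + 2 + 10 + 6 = -72*d^2 + 24*d + 16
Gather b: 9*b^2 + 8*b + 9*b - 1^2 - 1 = 9*b^2 + 17*b - 2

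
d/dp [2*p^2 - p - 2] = 4*p - 1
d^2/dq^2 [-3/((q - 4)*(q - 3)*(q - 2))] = 6*(-6*q^4 + 72*q^3 - 321*q^2 + 630*q - 460)/(q^9 - 27*q^8 + 321*q^7 - 2205*q^6 + 9642*q^5 - 27828*q^4 + 53000*q^3 - 64224*q^2 + 44928*q - 13824)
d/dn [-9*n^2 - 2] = -18*n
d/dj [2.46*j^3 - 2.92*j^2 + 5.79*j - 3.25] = 7.38*j^2 - 5.84*j + 5.79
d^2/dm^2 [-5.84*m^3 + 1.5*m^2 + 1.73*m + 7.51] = 3.0 - 35.04*m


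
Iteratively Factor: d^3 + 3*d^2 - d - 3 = (d + 3)*(d^2 - 1) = (d + 1)*(d + 3)*(d - 1)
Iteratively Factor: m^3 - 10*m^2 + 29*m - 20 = (m - 4)*(m^2 - 6*m + 5) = (m - 5)*(m - 4)*(m - 1)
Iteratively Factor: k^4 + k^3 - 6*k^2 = (k)*(k^3 + k^2 - 6*k) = k^2*(k^2 + k - 6) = k^2*(k + 3)*(k - 2)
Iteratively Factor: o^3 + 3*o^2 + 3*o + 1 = (o + 1)*(o^2 + 2*o + 1) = (o + 1)^2*(o + 1)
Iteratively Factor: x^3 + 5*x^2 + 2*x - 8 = (x + 2)*(x^2 + 3*x - 4) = (x + 2)*(x + 4)*(x - 1)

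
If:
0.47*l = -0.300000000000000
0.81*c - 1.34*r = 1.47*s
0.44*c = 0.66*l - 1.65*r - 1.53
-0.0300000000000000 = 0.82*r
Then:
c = -4.30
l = -0.64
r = -0.04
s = -2.33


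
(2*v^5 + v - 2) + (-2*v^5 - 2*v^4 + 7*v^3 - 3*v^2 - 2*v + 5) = -2*v^4 + 7*v^3 - 3*v^2 - v + 3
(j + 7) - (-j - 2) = 2*j + 9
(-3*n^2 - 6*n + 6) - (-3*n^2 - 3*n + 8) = -3*n - 2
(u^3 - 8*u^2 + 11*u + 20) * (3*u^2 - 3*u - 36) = 3*u^5 - 27*u^4 + 21*u^3 + 315*u^2 - 456*u - 720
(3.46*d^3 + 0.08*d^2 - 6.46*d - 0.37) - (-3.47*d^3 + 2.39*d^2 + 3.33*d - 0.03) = 6.93*d^3 - 2.31*d^2 - 9.79*d - 0.34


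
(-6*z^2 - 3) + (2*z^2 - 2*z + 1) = -4*z^2 - 2*z - 2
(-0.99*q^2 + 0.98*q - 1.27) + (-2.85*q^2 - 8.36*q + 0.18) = -3.84*q^2 - 7.38*q - 1.09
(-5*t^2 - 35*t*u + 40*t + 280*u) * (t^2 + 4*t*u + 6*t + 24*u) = -5*t^4 - 55*t^3*u + 10*t^3 - 140*t^2*u^2 + 110*t^2*u + 240*t^2 + 280*t*u^2 + 2640*t*u + 6720*u^2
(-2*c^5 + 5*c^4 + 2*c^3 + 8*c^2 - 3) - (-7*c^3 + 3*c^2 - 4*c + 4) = -2*c^5 + 5*c^4 + 9*c^3 + 5*c^2 + 4*c - 7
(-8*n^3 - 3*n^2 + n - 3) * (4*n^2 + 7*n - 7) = -32*n^5 - 68*n^4 + 39*n^3 + 16*n^2 - 28*n + 21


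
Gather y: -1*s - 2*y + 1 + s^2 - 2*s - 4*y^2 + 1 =s^2 - 3*s - 4*y^2 - 2*y + 2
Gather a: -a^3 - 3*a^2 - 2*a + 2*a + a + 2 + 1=-a^3 - 3*a^2 + a + 3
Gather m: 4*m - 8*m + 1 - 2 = -4*m - 1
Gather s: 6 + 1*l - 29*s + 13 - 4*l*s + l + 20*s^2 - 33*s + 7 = 2*l + 20*s^2 + s*(-4*l - 62) + 26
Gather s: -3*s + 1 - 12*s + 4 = 5 - 15*s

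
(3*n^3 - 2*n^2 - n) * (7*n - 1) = 21*n^4 - 17*n^3 - 5*n^2 + n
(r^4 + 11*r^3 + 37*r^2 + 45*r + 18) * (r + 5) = r^5 + 16*r^4 + 92*r^3 + 230*r^2 + 243*r + 90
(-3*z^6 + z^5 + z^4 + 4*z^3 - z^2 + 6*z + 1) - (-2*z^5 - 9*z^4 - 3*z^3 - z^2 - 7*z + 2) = -3*z^6 + 3*z^5 + 10*z^4 + 7*z^3 + 13*z - 1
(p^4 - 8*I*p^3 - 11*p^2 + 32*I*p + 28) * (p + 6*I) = p^5 - 2*I*p^4 + 37*p^3 - 34*I*p^2 - 164*p + 168*I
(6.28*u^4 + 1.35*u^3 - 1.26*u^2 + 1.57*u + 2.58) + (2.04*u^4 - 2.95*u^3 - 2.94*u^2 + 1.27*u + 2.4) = 8.32*u^4 - 1.6*u^3 - 4.2*u^2 + 2.84*u + 4.98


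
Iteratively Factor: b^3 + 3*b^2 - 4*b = (b)*(b^2 + 3*b - 4) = b*(b + 4)*(b - 1)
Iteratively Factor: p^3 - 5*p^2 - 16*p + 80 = (p - 5)*(p^2 - 16) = (p - 5)*(p - 4)*(p + 4)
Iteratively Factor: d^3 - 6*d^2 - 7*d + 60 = (d + 3)*(d^2 - 9*d + 20) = (d - 5)*(d + 3)*(d - 4)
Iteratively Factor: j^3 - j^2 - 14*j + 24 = (j + 4)*(j^2 - 5*j + 6) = (j - 2)*(j + 4)*(j - 3)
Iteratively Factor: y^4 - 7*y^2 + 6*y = (y - 2)*(y^3 + 2*y^2 - 3*y) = (y - 2)*(y + 3)*(y^2 - y) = (y - 2)*(y - 1)*(y + 3)*(y)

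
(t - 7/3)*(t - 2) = t^2 - 13*t/3 + 14/3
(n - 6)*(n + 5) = n^2 - n - 30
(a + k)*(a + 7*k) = a^2 + 8*a*k + 7*k^2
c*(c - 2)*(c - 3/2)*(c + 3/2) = c^4 - 2*c^3 - 9*c^2/4 + 9*c/2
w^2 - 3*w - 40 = (w - 8)*(w + 5)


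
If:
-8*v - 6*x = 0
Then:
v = -3*x/4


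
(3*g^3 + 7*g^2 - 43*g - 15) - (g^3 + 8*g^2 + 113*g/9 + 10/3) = 2*g^3 - g^2 - 500*g/9 - 55/3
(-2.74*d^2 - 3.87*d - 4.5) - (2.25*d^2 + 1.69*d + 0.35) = -4.99*d^2 - 5.56*d - 4.85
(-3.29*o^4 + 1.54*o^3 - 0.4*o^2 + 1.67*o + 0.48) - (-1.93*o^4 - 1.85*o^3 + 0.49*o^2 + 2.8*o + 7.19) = -1.36*o^4 + 3.39*o^3 - 0.89*o^2 - 1.13*o - 6.71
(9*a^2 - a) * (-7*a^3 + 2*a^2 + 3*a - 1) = -63*a^5 + 25*a^4 + 25*a^3 - 12*a^2 + a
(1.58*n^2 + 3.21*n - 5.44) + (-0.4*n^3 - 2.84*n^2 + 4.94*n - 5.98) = -0.4*n^3 - 1.26*n^2 + 8.15*n - 11.42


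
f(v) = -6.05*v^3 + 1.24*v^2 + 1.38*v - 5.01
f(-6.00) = 1338.15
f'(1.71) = -47.45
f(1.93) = -41.22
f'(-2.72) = -139.65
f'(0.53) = -2.40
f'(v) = -18.15*v^2 + 2.48*v + 1.38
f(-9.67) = 5568.19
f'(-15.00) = -4119.57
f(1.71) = -29.28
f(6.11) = -1330.29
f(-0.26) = -5.18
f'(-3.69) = -254.90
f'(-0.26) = -0.49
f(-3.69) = 310.75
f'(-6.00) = -666.90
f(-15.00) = 20672.04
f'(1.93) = -61.44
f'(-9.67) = -1719.79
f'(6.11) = -661.04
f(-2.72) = 122.16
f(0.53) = -4.83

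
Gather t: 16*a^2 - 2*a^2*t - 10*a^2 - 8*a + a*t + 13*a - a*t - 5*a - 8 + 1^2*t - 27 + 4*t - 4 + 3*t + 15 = 6*a^2 + t*(8 - 2*a^2) - 24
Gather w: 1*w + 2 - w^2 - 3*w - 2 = -w^2 - 2*w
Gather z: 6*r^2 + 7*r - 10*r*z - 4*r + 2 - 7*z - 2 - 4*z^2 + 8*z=6*r^2 + 3*r - 4*z^2 + z*(1 - 10*r)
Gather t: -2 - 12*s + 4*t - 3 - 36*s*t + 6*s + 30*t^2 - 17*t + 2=-6*s + 30*t^2 + t*(-36*s - 13) - 3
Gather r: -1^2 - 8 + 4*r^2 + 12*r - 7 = 4*r^2 + 12*r - 16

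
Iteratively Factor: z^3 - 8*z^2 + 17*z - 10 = (z - 5)*(z^2 - 3*z + 2) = (z - 5)*(z - 2)*(z - 1)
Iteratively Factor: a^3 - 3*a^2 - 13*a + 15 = (a - 1)*(a^2 - 2*a - 15) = (a - 1)*(a + 3)*(a - 5)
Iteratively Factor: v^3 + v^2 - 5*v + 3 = (v - 1)*(v^2 + 2*v - 3) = (v - 1)*(v + 3)*(v - 1)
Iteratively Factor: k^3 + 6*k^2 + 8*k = (k)*(k^2 + 6*k + 8) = k*(k + 2)*(k + 4)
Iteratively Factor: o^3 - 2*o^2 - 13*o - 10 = (o - 5)*(o^2 + 3*o + 2) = (o - 5)*(o + 2)*(o + 1)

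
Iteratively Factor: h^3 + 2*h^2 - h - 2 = (h + 1)*(h^2 + h - 2) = (h + 1)*(h + 2)*(h - 1)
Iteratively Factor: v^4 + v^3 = (v + 1)*(v^3) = v*(v + 1)*(v^2) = v^2*(v + 1)*(v)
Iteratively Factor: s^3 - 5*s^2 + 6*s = (s - 3)*(s^2 - 2*s) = (s - 3)*(s - 2)*(s)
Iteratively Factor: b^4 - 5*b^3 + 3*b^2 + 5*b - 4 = (b + 1)*(b^3 - 6*b^2 + 9*b - 4) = (b - 1)*(b + 1)*(b^2 - 5*b + 4) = (b - 4)*(b - 1)*(b + 1)*(b - 1)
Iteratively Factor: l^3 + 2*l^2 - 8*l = (l - 2)*(l^2 + 4*l) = l*(l - 2)*(l + 4)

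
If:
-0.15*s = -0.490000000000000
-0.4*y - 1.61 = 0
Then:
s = 3.27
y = -4.02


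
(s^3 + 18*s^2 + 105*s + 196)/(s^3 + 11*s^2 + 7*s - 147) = (s + 4)/(s - 3)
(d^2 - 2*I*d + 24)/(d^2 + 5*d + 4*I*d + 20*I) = (d - 6*I)/(d + 5)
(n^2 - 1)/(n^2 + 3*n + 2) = (n - 1)/(n + 2)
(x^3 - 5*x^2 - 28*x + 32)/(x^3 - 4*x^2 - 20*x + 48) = (x^2 - 9*x + 8)/(x^2 - 8*x + 12)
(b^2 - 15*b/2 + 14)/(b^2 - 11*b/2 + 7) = (b - 4)/(b - 2)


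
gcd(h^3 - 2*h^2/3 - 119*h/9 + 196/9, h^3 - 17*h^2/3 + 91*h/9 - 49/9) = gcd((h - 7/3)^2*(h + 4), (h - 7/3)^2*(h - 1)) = h^2 - 14*h/3 + 49/9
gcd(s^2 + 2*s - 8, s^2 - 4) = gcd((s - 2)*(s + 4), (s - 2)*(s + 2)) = s - 2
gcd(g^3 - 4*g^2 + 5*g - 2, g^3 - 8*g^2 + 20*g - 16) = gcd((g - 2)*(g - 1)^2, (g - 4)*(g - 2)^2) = g - 2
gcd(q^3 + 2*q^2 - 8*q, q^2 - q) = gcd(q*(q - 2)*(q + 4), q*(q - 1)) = q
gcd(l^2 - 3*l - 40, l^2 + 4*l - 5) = l + 5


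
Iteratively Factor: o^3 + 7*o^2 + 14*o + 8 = (o + 1)*(o^2 + 6*o + 8) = (o + 1)*(o + 2)*(o + 4)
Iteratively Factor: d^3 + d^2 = (d)*(d^2 + d) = d^2*(d + 1)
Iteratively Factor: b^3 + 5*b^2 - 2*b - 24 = (b + 4)*(b^2 + b - 6) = (b + 3)*(b + 4)*(b - 2)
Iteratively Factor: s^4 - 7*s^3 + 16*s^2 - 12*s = (s)*(s^3 - 7*s^2 + 16*s - 12) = s*(s - 2)*(s^2 - 5*s + 6) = s*(s - 2)^2*(s - 3)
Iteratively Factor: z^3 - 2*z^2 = (z - 2)*(z^2) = z*(z - 2)*(z)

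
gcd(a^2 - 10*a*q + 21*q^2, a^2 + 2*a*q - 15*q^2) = -a + 3*q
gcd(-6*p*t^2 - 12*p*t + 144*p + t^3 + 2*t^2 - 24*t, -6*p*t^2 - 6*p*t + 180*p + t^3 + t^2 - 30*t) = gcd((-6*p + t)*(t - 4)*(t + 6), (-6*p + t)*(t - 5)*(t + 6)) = 6*p*t + 36*p - t^2 - 6*t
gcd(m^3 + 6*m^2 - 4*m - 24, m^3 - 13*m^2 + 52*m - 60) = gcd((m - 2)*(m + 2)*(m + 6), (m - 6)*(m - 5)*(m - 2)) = m - 2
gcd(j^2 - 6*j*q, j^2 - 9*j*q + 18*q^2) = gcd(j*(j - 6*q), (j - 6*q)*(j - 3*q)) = -j + 6*q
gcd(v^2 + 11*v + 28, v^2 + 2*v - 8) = v + 4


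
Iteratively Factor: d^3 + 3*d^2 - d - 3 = (d + 1)*(d^2 + 2*d - 3) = (d + 1)*(d + 3)*(d - 1)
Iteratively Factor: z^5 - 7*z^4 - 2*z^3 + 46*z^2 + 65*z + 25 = (z + 1)*(z^4 - 8*z^3 + 6*z^2 + 40*z + 25) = (z - 5)*(z + 1)*(z^3 - 3*z^2 - 9*z - 5) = (z - 5)*(z + 1)^2*(z^2 - 4*z - 5) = (z - 5)*(z + 1)^3*(z - 5)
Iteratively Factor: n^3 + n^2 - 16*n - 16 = (n + 1)*(n^2 - 16) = (n + 1)*(n + 4)*(n - 4)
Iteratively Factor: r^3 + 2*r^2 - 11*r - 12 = (r - 3)*(r^2 + 5*r + 4) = (r - 3)*(r + 4)*(r + 1)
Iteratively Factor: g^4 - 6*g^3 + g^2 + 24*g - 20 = (g - 1)*(g^3 - 5*g^2 - 4*g + 20) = (g - 2)*(g - 1)*(g^2 - 3*g - 10) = (g - 5)*(g - 2)*(g - 1)*(g + 2)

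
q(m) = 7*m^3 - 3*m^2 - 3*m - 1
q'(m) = 21*m^2 - 6*m - 3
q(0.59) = -2.38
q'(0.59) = 0.77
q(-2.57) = -131.93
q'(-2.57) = 151.12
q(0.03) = -1.09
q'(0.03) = -3.16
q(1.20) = 3.18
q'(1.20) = 20.04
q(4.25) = 469.42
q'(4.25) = 350.81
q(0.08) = -1.26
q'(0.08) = -3.35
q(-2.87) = -182.58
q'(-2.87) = 187.19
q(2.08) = 42.77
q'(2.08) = 75.37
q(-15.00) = -24256.00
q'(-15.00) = 4812.00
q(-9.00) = -5320.00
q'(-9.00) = 1752.00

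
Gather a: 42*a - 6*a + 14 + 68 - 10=36*a + 72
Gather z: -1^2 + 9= 8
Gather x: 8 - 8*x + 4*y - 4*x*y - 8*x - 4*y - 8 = x*(-4*y - 16)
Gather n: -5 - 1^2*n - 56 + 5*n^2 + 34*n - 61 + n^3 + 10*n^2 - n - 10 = n^3 + 15*n^2 + 32*n - 132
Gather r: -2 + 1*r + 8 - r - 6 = 0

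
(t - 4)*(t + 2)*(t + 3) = t^3 + t^2 - 14*t - 24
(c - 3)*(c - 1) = c^2 - 4*c + 3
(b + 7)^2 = b^2 + 14*b + 49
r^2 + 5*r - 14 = (r - 2)*(r + 7)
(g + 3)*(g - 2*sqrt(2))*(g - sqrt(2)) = g^3 - 3*sqrt(2)*g^2 + 3*g^2 - 9*sqrt(2)*g + 4*g + 12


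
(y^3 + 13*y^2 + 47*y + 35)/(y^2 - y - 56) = (y^2 + 6*y + 5)/(y - 8)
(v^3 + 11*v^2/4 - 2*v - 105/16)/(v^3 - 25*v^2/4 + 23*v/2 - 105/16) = (8*v^2 + 34*v + 35)/(8*v^2 - 38*v + 35)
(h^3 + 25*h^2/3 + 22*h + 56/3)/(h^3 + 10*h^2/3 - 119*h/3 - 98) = (h^2 + 6*h + 8)/(h^2 + h - 42)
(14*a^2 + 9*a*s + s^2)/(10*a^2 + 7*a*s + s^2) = (7*a + s)/(5*a + s)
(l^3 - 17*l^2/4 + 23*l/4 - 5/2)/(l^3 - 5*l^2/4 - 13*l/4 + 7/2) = (4*l - 5)/(4*l + 7)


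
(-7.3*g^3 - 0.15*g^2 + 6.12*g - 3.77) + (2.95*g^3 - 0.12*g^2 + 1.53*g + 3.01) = -4.35*g^3 - 0.27*g^2 + 7.65*g - 0.76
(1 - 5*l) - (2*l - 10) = 11 - 7*l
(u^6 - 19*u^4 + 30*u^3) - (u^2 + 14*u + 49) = u^6 - 19*u^4 + 30*u^3 - u^2 - 14*u - 49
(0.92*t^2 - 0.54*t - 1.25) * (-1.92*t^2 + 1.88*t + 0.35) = -1.7664*t^4 + 2.7664*t^3 + 1.7068*t^2 - 2.539*t - 0.4375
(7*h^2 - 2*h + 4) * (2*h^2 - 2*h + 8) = 14*h^4 - 18*h^3 + 68*h^2 - 24*h + 32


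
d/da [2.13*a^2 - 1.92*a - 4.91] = 4.26*a - 1.92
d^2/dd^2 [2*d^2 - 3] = 4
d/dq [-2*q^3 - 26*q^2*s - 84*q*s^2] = -6*q^2 - 52*q*s - 84*s^2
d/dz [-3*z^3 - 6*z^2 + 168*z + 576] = -9*z^2 - 12*z + 168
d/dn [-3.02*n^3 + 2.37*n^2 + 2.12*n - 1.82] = -9.06*n^2 + 4.74*n + 2.12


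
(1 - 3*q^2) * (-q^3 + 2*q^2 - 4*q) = 3*q^5 - 6*q^4 + 11*q^3 + 2*q^2 - 4*q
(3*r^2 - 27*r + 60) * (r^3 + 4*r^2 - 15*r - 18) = 3*r^5 - 15*r^4 - 93*r^3 + 591*r^2 - 414*r - 1080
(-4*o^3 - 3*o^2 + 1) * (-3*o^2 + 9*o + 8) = 12*o^5 - 27*o^4 - 59*o^3 - 27*o^2 + 9*o + 8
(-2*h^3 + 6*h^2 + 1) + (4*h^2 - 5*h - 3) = -2*h^3 + 10*h^2 - 5*h - 2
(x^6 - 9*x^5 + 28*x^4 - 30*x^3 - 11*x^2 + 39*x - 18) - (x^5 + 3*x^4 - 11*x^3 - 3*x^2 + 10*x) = x^6 - 10*x^5 + 25*x^4 - 19*x^3 - 8*x^2 + 29*x - 18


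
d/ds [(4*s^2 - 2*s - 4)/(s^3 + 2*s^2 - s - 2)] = 4*s^2*(-s^2 + s + 3)/(s^6 + 4*s^5 + 2*s^4 - 8*s^3 - 7*s^2 + 4*s + 4)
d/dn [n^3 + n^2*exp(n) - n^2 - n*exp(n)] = n^2*exp(n) + 3*n^2 + n*exp(n) - 2*n - exp(n)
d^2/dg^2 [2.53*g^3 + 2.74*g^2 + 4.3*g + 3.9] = 15.18*g + 5.48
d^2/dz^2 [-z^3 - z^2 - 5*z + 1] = -6*z - 2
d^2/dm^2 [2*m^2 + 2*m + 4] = 4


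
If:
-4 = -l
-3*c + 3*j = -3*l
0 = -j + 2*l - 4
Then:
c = 8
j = 4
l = 4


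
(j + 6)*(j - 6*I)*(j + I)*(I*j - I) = I*j^4 + 5*j^3 + 5*I*j^3 + 25*j^2 - 30*j + 30*I*j - 36*I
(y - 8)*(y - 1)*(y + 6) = y^3 - 3*y^2 - 46*y + 48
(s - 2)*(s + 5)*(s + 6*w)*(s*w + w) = s^4*w + 6*s^3*w^2 + 4*s^3*w + 24*s^2*w^2 - 7*s^2*w - 42*s*w^2 - 10*s*w - 60*w^2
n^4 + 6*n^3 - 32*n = n*(n - 2)*(n + 4)^2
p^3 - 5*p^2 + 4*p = p*(p - 4)*(p - 1)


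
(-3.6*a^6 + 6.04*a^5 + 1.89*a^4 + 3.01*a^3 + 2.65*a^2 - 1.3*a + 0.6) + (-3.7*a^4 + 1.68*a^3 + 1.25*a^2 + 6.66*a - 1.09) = -3.6*a^6 + 6.04*a^5 - 1.81*a^4 + 4.69*a^3 + 3.9*a^2 + 5.36*a - 0.49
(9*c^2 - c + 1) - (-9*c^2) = 18*c^2 - c + 1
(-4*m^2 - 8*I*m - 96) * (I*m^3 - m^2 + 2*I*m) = -4*I*m^5 + 12*m^4 - 96*I*m^3 + 112*m^2 - 192*I*m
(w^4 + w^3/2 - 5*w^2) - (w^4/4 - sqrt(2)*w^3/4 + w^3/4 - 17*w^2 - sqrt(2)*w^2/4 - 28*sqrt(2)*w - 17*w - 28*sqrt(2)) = 3*w^4/4 + w^3/4 + sqrt(2)*w^3/4 + sqrt(2)*w^2/4 + 12*w^2 + 17*w + 28*sqrt(2)*w + 28*sqrt(2)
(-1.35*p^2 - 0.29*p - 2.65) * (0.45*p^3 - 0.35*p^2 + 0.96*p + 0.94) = -0.6075*p^5 + 0.342*p^4 - 2.387*p^3 - 0.6199*p^2 - 2.8166*p - 2.491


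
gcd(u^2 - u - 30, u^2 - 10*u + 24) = u - 6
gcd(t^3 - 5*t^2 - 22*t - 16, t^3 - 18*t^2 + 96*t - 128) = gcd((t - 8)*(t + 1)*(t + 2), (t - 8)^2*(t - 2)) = t - 8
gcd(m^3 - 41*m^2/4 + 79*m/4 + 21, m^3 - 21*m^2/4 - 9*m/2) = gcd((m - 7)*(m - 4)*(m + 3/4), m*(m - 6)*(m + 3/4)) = m + 3/4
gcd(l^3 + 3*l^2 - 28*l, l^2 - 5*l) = l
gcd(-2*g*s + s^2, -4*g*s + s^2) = s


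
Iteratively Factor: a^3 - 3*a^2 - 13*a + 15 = (a - 1)*(a^2 - 2*a - 15) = (a - 5)*(a - 1)*(a + 3)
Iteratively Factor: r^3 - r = (r)*(r^2 - 1) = r*(r - 1)*(r + 1)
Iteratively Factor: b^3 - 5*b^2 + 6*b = (b - 2)*(b^2 - 3*b) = (b - 3)*(b - 2)*(b)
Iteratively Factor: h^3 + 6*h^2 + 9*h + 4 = (h + 1)*(h^2 + 5*h + 4) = (h + 1)*(h + 4)*(h + 1)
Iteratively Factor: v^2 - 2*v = (v - 2)*(v)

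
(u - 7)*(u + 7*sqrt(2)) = u^2 - 7*u + 7*sqrt(2)*u - 49*sqrt(2)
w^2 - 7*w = w*(w - 7)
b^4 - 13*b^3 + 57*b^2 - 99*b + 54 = (b - 6)*(b - 3)^2*(b - 1)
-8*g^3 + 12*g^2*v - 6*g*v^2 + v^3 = (-2*g + v)^3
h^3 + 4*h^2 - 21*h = h*(h - 3)*(h + 7)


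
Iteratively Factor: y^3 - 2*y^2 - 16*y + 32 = (y + 4)*(y^2 - 6*y + 8) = (y - 4)*(y + 4)*(y - 2)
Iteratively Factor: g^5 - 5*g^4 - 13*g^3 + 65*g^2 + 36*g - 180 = (g + 2)*(g^4 - 7*g^3 + g^2 + 63*g - 90) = (g - 3)*(g + 2)*(g^3 - 4*g^2 - 11*g + 30) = (g - 5)*(g - 3)*(g + 2)*(g^2 + g - 6) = (g - 5)*(g - 3)*(g + 2)*(g + 3)*(g - 2)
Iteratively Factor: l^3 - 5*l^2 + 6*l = (l - 3)*(l^2 - 2*l) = l*(l - 3)*(l - 2)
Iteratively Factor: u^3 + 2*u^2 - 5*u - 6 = (u - 2)*(u^2 + 4*u + 3) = (u - 2)*(u + 3)*(u + 1)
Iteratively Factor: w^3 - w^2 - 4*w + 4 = (w + 2)*(w^2 - 3*w + 2) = (w - 1)*(w + 2)*(w - 2)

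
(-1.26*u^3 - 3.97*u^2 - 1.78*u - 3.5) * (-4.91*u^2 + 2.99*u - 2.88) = 6.1866*u^5 + 15.7253*u^4 + 0.498299999999999*u^3 + 23.2964*u^2 - 5.3386*u + 10.08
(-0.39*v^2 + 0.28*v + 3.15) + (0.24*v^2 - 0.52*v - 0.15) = -0.15*v^2 - 0.24*v + 3.0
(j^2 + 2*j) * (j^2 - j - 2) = j^4 + j^3 - 4*j^2 - 4*j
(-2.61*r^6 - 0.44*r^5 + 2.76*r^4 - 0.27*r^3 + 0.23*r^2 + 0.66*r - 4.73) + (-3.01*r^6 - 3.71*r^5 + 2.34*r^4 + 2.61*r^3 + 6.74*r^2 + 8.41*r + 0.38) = -5.62*r^6 - 4.15*r^5 + 5.1*r^4 + 2.34*r^3 + 6.97*r^2 + 9.07*r - 4.35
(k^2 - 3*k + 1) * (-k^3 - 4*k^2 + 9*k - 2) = -k^5 - k^4 + 20*k^3 - 33*k^2 + 15*k - 2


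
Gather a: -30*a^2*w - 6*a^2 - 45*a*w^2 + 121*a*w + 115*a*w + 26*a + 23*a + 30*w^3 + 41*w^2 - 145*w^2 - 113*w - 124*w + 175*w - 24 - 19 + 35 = a^2*(-30*w - 6) + a*(-45*w^2 + 236*w + 49) + 30*w^3 - 104*w^2 - 62*w - 8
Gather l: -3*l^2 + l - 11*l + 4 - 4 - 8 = -3*l^2 - 10*l - 8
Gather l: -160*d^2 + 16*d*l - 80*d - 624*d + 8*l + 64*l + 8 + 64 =-160*d^2 - 704*d + l*(16*d + 72) + 72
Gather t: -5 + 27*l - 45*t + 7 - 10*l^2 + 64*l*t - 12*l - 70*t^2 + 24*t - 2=-10*l^2 + 15*l - 70*t^2 + t*(64*l - 21)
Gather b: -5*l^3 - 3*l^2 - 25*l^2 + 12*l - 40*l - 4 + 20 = -5*l^3 - 28*l^2 - 28*l + 16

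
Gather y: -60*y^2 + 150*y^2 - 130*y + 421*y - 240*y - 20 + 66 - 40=90*y^2 + 51*y + 6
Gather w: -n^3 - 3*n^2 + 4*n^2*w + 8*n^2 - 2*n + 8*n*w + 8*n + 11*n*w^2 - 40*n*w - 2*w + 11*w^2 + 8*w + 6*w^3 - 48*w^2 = -n^3 + 5*n^2 + 6*n + 6*w^3 + w^2*(11*n - 37) + w*(4*n^2 - 32*n + 6)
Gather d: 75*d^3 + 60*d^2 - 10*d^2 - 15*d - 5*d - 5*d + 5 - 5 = 75*d^3 + 50*d^2 - 25*d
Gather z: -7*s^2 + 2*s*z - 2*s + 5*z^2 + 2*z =-7*s^2 - 2*s + 5*z^2 + z*(2*s + 2)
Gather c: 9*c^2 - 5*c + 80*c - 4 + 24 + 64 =9*c^2 + 75*c + 84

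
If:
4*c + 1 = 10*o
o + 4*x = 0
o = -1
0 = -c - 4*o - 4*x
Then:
No Solution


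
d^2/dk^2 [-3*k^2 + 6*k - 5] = -6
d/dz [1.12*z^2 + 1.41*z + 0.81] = 2.24*z + 1.41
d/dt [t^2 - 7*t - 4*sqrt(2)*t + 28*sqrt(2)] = 2*t - 7 - 4*sqrt(2)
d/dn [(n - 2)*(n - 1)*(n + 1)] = 3*n^2 - 4*n - 1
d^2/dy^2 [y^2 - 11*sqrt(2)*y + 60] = 2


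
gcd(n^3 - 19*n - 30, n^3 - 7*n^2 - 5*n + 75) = n^2 - 2*n - 15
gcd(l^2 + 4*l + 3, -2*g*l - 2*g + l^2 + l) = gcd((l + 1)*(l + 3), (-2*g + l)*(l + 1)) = l + 1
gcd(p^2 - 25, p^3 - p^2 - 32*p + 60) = p - 5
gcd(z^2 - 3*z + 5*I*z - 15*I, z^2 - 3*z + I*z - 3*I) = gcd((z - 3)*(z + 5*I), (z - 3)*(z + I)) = z - 3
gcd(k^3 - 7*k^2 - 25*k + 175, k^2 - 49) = k - 7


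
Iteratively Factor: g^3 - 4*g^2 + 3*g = (g - 3)*(g^2 - g) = g*(g - 3)*(g - 1)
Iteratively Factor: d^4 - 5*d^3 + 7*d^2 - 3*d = (d - 3)*(d^3 - 2*d^2 + d) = (d - 3)*(d - 1)*(d^2 - d) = d*(d - 3)*(d - 1)*(d - 1)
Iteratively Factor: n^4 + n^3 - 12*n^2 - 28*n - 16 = (n - 4)*(n^3 + 5*n^2 + 8*n + 4) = (n - 4)*(n + 1)*(n^2 + 4*n + 4) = (n - 4)*(n + 1)*(n + 2)*(n + 2)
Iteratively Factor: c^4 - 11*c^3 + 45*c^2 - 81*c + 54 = (c - 3)*(c^3 - 8*c^2 + 21*c - 18) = (c - 3)*(c - 2)*(c^2 - 6*c + 9) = (c - 3)^2*(c - 2)*(c - 3)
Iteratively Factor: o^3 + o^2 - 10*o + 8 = (o - 1)*(o^2 + 2*o - 8) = (o - 1)*(o + 4)*(o - 2)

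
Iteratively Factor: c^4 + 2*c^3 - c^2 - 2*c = (c - 1)*(c^3 + 3*c^2 + 2*c) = (c - 1)*(c + 2)*(c^2 + c) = (c - 1)*(c + 1)*(c + 2)*(c)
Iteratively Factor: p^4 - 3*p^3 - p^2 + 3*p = (p - 1)*(p^3 - 2*p^2 - 3*p) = p*(p - 1)*(p^2 - 2*p - 3) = p*(p - 3)*(p - 1)*(p + 1)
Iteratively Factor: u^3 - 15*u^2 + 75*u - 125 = (u - 5)*(u^2 - 10*u + 25) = (u - 5)^2*(u - 5)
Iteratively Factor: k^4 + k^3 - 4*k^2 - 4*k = (k - 2)*(k^3 + 3*k^2 + 2*k) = k*(k - 2)*(k^2 + 3*k + 2) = k*(k - 2)*(k + 2)*(k + 1)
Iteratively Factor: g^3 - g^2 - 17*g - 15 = (g + 1)*(g^2 - 2*g - 15) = (g - 5)*(g + 1)*(g + 3)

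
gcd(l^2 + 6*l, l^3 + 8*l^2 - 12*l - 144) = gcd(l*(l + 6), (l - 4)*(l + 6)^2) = l + 6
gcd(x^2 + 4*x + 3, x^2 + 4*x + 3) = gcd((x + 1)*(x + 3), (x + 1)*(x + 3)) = x^2 + 4*x + 3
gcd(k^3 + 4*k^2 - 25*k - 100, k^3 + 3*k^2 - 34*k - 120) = k^2 + 9*k + 20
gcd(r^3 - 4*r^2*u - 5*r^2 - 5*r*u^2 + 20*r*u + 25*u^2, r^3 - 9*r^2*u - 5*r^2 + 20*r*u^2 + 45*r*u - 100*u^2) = r^2 - 5*r*u - 5*r + 25*u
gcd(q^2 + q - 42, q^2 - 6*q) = q - 6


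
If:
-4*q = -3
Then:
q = 3/4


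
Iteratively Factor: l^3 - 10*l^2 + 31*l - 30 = (l - 3)*(l^2 - 7*l + 10) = (l - 5)*(l - 3)*(l - 2)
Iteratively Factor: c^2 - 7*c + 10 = (c - 5)*(c - 2)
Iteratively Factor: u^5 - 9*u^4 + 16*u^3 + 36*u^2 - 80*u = (u)*(u^4 - 9*u^3 + 16*u^2 + 36*u - 80) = u*(u - 4)*(u^3 - 5*u^2 - 4*u + 20) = u*(u - 4)*(u + 2)*(u^2 - 7*u + 10) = u*(u - 5)*(u - 4)*(u + 2)*(u - 2)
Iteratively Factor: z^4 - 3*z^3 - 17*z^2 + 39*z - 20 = (z + 4)*(z^3 - 7*z^2 + 11*z - 5) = (z - 1)*(z + 4)*(z^2 - 6*z + 5) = (z - 1)^2*(z + 4)*(z - 5)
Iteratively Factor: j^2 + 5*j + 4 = (j + 1)*(j + 4)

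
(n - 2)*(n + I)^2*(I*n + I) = I*n^4 - 2*n^3 - I*n^3 + 2*n^2 - 3*I*n^2 + 4*n + I*n + 2*I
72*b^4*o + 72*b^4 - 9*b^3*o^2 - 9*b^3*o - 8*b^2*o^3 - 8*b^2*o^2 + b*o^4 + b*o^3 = (-8*b + o)*(-3*b + o)*(3*b + o)*(b*o + b)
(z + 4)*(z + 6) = z^2 + 10*z + 24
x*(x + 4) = x^2 + 4*x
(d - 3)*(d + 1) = d^2 - 2*d - 3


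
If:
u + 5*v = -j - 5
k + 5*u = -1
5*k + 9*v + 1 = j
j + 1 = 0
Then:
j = -1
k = 121/134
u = -51/134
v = -97/134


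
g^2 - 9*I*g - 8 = (g - 8*I)*(g - I)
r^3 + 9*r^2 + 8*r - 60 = (r - 2)*(r + 5)*(r + 6)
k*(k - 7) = k^2 - 7*k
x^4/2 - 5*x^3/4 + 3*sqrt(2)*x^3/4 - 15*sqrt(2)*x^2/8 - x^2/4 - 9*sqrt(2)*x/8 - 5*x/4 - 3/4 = (x/2 + sqrt(2)/2)*(x - 3)*(x + 1/2)*(x + sqrt(2)/2)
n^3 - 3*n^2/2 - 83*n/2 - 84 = (n - 8)*(n + 3)*(n + 7/2)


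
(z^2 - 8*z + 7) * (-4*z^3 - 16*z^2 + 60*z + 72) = -4*z^5 + 16*z^4 + 160*z^3 - 520*z^2 - 156*z + 504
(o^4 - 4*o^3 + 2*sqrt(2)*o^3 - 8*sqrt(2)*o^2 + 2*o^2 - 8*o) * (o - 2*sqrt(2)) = o^5 - 4*o^4 - 6*o^3 - 4*sqrt(2)*o^2 + 24*o^2 + 16*sqrt(2)*o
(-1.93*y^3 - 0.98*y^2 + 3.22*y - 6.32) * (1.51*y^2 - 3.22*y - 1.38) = -2.9143*y^5 + 4.7348*y^4 + 10.6812*y^3 - 18.5592*y^2 + 15.9068*y + 8.7216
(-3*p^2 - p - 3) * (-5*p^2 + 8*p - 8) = 15*p^4 - 19*p^3 + 31*p^2 - 16*p + 24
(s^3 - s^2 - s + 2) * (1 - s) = -s^4 + 2*s^3 - 3*s + 2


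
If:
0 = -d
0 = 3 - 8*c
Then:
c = 3/8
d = 0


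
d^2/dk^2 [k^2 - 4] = 2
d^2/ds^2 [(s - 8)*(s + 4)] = 2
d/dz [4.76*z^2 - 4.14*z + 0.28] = 9.52*z - 4.14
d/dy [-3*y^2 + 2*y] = 2 - 6*y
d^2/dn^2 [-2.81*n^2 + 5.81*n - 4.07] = -5.62000000000000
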